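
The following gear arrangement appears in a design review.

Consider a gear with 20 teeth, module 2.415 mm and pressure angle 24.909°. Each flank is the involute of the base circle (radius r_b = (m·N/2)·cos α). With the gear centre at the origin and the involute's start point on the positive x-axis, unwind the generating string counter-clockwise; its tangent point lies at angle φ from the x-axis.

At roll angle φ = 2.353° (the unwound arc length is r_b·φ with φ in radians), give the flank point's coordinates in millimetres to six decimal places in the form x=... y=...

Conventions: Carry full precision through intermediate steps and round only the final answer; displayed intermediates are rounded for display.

x=21.921978 y=0.000506

topology: single-mesh involute geometry — m = 2.415, N = 20
pitch radius r_p = m·N/2 = 2.415·20/2 = 24.150000
base radius r_b = r_p·cos α = 24.150000·cos 24.909° = 21.903515
roll angle φ = 2.353° = 0.04106760 rad
x = r_b·(cos φ + φ·sin φ) = 21.921978
y = r_b·(sin φ − φ·cos φ) = 0.000506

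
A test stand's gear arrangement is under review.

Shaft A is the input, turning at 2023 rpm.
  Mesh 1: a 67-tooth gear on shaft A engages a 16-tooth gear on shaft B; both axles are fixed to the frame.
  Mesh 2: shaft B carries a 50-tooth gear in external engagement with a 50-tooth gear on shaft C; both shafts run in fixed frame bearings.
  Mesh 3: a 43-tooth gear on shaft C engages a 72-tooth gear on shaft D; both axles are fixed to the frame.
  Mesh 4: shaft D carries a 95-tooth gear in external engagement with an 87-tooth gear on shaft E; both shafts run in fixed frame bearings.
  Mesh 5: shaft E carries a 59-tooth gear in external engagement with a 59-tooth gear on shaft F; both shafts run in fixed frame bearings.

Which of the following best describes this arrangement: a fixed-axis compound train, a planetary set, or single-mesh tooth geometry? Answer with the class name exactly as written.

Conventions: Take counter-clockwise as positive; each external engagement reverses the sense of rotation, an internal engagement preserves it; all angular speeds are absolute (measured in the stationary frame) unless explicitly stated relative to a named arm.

fixed-axis compound train

class = fixed-axis compound train [5 meshes; 5 ratios multiply, 5 sense flips]
classification: fixed-axis compound train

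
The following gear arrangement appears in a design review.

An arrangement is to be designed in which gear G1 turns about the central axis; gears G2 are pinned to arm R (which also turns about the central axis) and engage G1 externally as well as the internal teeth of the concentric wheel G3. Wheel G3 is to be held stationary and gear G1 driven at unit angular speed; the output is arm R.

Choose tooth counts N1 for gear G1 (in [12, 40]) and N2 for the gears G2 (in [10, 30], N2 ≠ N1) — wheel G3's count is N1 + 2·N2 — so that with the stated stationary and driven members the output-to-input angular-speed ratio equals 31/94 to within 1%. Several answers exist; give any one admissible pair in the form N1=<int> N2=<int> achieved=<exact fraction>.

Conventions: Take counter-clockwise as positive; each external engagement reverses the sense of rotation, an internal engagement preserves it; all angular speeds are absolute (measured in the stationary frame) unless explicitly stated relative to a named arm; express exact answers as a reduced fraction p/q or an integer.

topology: planetary set — design target 31/94, arm = carrier (Willis)
Willis with ω_ring = 0: ω_arm/ω_sun = N1/(N1+N3); set equal to 31/94  ⇒  N3/N1 = 1/(31/94) − 1 = 63/31
N3 = N1 + 2·N2  ⇒  N2/N1 = (N3/N1 − 1)/2 = (63/31 − 1)/2 = 16/31
smallest multiple with N1 ≥ 12 and N2 ≥ 10: k = 1  ⇒  N1 = 1·31 = 31, N2 = 1·16 = 16 (N1 ≤ 40, N2 ≤ 30, N2 ≠ N1 ✓), N3 = 31 + 2·16 = 63
check: N1/(N1+N3) with N1 = 31, N3 = 63 gives 31/94; |achieved − target| = 0 ≤ 31/9400 ✓

N1=31 N2=16 achieved=31/94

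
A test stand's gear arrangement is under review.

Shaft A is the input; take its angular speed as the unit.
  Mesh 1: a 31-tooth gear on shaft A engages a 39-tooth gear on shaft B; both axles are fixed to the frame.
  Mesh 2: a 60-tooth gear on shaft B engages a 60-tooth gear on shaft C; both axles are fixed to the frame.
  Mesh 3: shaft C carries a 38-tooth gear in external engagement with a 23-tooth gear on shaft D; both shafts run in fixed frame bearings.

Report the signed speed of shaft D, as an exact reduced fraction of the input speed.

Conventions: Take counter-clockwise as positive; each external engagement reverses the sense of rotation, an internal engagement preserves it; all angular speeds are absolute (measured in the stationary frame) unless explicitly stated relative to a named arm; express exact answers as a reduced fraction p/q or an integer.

-1178/897

3-mesh fixed-axis compound train (all bearings frame-fixed)
mesh 1 [31T→39T]: |ω|/ω_in = 1×31/39 = 31/39, sense flips to −
mesh 2 [60T→60T]: |ω|/ω_in = (31/39)×60/60 = 31/39, sense flips to +
mesh 3 [38T→23T]: |ω|/ω_in = (31/39)×38/23 = 1178/897, sense flips to −
signed output speed (× input speed) = -1178/897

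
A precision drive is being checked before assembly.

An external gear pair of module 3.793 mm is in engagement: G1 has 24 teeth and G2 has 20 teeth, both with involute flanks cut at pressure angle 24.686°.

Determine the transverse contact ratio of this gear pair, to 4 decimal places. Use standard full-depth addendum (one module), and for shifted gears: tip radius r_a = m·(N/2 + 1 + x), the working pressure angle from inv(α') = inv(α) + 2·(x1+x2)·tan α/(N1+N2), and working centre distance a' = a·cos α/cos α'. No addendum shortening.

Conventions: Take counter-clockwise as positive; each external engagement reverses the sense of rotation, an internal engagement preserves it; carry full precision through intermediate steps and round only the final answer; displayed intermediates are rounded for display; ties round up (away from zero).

1.4333

topology: single-mesh involute geometry — m = 3.793, 24T/20T pair
base radii: r_b1 = 41.356304, r_b2 = 34.463587
tip radii: r_a1 = 49.309000, r_a2 = 41.723000
no profile shift: α' = α, a' = a
action lengths: √(r_a1²−r_b1²) = 26.852068, √(r_a2²−r_b2²) = 23.517438
base pitch p_b = π·m·cos α = 10.827055
CR = (26.852068 + 23.517438 − 83.446000·sin 24.68600°)/10.827055 = 1.433326
contact ratio ≈ 1.4333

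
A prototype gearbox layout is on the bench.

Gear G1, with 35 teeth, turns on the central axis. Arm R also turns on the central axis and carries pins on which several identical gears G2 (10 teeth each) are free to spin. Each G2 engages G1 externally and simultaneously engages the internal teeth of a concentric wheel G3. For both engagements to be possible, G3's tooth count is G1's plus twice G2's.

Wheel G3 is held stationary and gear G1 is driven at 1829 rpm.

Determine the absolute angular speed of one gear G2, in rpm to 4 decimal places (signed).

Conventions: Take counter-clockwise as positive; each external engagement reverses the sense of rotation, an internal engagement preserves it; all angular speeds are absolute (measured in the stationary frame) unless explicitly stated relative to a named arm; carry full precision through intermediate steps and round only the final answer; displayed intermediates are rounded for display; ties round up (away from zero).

class = planetary set [G3 = 35+2·10 = 55; Willis about the carrier]
normalise by the input: solve with ω_sun = 1, then scale by 1829 rpm
ring teeth: 35 + 2·10 = 55
35(ω_sun−ω_arm) = −55(ω_ring−ω_arm),  ω_ring = 0, ω_sun = 1
35(1−ω_arm) = −55(0−ω_arm)  ⇒  90·ω_arm = 35  ⇒  ω_arm = 7/18
sun–planet mesh: 35·(1−7/18) = −10·(ω_p−ω_arm)  ⇒  ω_p−ω_arm = -77/36
ω_p = 7/18 − 77/36 = -7/4
scale: ω_p = -7/4 × 1829 rpm = -3200.7500 rpm

-3200.7500 rpm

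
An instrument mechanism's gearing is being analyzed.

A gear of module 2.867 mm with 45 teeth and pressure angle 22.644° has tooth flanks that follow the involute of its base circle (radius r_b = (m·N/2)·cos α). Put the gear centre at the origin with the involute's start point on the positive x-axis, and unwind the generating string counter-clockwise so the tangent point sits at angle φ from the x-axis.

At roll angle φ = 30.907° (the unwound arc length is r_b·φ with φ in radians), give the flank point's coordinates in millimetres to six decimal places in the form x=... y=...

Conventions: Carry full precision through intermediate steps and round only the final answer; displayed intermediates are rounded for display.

x=67.576770 y=3.025262

recognized (one wheel, involute flank): single-mesh tooth geometry, m = 2.867, N = 45
pitch radius r_p = m·N/2 = 2.867·45/2 = 64.507500
base radius r_b = r_p·cos α = 64.507500·cos 22.644° = 59.534928
roll angle φ = 30.907° = 0.53942891 rad
x = r_b·(cos φ + φ·sin φ) = 67.576770
y = r_b·(sin φ − φ·cos φ) = 3.025262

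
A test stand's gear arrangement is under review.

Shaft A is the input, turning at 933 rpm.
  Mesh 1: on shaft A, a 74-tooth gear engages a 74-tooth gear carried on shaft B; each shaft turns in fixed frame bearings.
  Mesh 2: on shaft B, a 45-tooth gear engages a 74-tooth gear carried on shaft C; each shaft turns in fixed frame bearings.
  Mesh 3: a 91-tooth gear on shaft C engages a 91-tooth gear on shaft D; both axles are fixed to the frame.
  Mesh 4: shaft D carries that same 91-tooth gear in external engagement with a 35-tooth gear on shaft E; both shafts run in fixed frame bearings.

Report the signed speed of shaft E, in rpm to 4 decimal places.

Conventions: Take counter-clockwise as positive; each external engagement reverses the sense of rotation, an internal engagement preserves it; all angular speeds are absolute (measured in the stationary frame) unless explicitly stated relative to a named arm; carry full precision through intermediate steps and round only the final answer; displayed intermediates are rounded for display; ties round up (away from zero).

class = fixed-axis compound train [4 meshes; 4 ratios multiply, 4 sense flips]
mesh 1 [74T→74T]: ω = 933.0000×74/74 = 933.0000 rpm, sense flips to −
mesh 2 [45T→74T]: ω = 933.0000×45/74 = 567.3649 rpm, sense flips to +
mesh 3 [91T→91T]: ω = 567.3649×91/91 = 567.3649 rpm, sense flips to −
mesh 4 [91T→35T]: ω = 567.3649×91/35 = 1475.1486 rpm, sense flips to +
signed output speed = +1475.1486 rpm

+1475.1486 rpm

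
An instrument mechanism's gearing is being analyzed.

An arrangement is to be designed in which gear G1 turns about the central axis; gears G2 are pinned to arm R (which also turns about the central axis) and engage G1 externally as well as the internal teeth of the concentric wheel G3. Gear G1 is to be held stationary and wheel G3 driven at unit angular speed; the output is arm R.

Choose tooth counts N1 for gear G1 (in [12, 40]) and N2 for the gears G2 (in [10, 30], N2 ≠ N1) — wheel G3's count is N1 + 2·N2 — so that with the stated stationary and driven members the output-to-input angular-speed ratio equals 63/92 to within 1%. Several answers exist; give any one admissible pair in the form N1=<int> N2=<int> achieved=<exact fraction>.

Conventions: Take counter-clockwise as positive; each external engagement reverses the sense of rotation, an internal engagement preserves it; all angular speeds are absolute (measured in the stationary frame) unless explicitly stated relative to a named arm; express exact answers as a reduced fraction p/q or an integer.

class = planetary set [ratio 63/92 wanted; Willis about the carrier]
Willis with ω_sun = 0: ω_arm/ω_ring = N3/(N1+N3); set equal to 63/92  ⇒  N3/N1 = (63/92)/(1 − 63/92) = 63/29
N3 = N1 + 2·N2  ⇒  N2/N1 = (N3/N1 − 1)/2 = (63/29 − 1)/2 = 17/29
smallest multiple with N1 ≥ 12 and N2 ≥ 10: k = 1  ⇒  N1 = 1·29 = 29, N2 = 1·17 = 17 (N1 ≤ 40, N2 ≤ 30, N2 ≠ N1 ✓), N3 = 29 + 2·17 = 63
check: N3/(N1+N3) with N1 = 29, N3 = 63 gives 63/92; |achieved − target| = 0 ≤ 63/9200 ✓

N1=29 N2=17 achieved=63/92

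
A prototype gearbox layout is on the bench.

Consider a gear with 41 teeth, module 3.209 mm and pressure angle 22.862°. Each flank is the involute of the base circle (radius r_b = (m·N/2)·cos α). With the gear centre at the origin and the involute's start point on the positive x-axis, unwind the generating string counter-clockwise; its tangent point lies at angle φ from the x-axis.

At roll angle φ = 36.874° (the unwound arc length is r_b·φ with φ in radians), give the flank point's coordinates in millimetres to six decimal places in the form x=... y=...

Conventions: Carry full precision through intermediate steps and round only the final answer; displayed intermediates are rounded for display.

recognized (one wheel, involute flank): single-mesh tooth geometry, m = 3.209, N = 41
pitch radius r_p = m·N/2 = 3.209·41/2 = 65.784500
base radius r_b = r_p·cos α = 65.784500·cos 22.862° = 60.616685
roll angle φ = 36.874° = 0.64357271 rad
x = r_b·(cos φ + φ·sin φ) = 71.899725
y = r_b·(sin φ − φ·cos φ) = 5.166164

x=71.899725 y=5.166164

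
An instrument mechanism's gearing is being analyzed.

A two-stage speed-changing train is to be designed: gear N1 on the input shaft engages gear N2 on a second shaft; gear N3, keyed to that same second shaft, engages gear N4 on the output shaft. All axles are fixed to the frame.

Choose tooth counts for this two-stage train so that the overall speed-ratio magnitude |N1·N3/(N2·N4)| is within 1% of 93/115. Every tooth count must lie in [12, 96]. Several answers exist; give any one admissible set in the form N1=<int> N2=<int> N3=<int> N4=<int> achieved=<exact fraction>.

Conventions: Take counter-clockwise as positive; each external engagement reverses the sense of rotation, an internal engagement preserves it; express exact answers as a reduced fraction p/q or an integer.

design class (target 93/115): fixed-axis compound train
target = 93/115 in lowest terms: an exact hit needs N1·N3 = k·93 and N2·N4 = k·115 for one integer k, every count in [12, 96]; additionally prefer no 1:1 stage (N1 ≠ N2, N3 ≠ N4)
k = 1…3: no 1:1-free in-range split of k·93 and k·115 into factor pairs; take k = 4
k = 4: N1·N3 = 372 = 12·31, N2·N4 = 460 = 20·23
achieved = 12·31/(20·23) = 93/115; |achieved − target| = 0 ≤ 93/11500 ✓

N1=12 N2=20 N3=31 N4=23 achieved=93/115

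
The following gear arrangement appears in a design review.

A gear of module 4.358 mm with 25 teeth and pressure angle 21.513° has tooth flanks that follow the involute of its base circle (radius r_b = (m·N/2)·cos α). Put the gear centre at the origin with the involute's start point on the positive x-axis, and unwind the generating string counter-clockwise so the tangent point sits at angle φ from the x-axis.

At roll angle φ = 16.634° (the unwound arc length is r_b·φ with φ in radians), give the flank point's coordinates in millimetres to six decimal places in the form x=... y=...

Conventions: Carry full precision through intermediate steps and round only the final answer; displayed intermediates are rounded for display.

topology: single-mesh involute geometry — m = 4.358, N = 25
pitch radius r_p = m·N/2 = 4.358·25/2 = 54.475000
base radius r_b = r_p·cos α = 54.475000·cos 21.513° = 50.679966
roll angle φ = 16.634° = 0.29031807 rad
x = r_b·(cos φ + φ·sin φ) = 52.770943
y = r_b·(sin φ − φ·cos φ) = 0.409895

x=52.770943 y=0.409895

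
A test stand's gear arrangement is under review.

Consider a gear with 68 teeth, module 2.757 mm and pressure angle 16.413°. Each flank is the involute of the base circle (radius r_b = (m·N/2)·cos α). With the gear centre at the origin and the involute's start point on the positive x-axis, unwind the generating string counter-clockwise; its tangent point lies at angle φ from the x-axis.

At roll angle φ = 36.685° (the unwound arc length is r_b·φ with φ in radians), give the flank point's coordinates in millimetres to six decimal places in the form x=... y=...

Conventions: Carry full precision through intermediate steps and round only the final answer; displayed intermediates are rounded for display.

single-mesh involute tooth geometry (68T wheel at module 2.757)
pitch radius r_p = m·N/2 = 2.757·68/2 = 93.738000
base radius r_b = r_p·cos α = 93.738000·cos 16.413° = 89.918166
roll angle φ = 36.685° = 0.64027404 rad
x = r_b·(cos φ + φ·sin φ) = 106.502810
y = r_b·(sin φ − φ·cos φ) = 7.549434

x=106.502810 y=7.549434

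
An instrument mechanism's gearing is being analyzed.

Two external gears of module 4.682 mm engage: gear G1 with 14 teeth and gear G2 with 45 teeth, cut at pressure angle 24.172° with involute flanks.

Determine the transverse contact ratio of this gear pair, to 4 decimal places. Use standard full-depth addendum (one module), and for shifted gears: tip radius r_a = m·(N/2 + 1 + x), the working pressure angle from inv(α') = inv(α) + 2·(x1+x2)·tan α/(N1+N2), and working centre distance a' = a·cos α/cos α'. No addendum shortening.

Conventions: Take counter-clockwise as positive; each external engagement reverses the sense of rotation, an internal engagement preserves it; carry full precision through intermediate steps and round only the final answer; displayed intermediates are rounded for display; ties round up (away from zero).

1.4581

topology: single-mesh involute geometry — m = 4.682, 14T/45T pair
base radii: r_b1 = 29.900387, r_b2 = 96.108386
tip radii: r_a1 = 37.456000, r_a2 = 110.027000
no profile shift: α' = α, a' = a
action lengths: √(r_a1²−r_b1²) = 22.559229, √(r_a2²−r_b2²) = 53.564157
base pitch p_b = π·m·cos α = 13.419262
CR = (22.559229 + 53.564157 − 138.119000·sin 24.17200°)/13.419262 = 1.458113
contact ratio ≈ 1.4581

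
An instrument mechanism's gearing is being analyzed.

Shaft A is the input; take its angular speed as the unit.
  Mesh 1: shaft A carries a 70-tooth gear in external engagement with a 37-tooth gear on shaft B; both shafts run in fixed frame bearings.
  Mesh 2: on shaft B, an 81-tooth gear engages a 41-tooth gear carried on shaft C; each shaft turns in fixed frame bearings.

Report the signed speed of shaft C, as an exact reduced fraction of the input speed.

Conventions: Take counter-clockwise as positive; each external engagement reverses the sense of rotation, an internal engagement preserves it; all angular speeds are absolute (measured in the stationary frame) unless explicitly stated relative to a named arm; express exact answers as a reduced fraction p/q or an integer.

2-mesh fixed-axis compound train (all bearings frame-fixed)
mesh 1 [70T→37T]: |ω|/ω_in = 1×70/37 = 70/37, sense flips to −
mesh 2 [81T→41T]: |ω|/ω_in = (70/37)×81/41 = 5670/1517, sense flips to +
signed output speed (× input speed) = 5670/1517

5670/1517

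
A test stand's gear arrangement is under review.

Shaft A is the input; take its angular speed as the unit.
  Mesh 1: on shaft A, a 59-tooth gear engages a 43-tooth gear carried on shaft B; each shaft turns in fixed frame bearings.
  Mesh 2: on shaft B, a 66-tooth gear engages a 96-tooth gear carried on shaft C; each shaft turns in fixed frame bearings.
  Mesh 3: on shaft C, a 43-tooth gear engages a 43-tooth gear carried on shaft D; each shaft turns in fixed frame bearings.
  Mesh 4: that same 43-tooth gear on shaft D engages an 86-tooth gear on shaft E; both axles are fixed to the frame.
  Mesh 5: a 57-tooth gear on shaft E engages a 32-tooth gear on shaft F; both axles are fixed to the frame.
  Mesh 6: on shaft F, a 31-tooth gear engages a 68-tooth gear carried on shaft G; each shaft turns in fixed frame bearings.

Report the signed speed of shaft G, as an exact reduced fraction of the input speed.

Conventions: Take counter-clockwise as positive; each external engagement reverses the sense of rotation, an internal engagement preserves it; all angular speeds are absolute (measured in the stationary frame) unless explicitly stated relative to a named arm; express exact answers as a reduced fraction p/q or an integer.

1146783/2994176

6-mesh fixed-axis compound train (all bearings frame-fixed)
mesh 1 [59T→43T]: |ω|/ω_in = 1×59/43 = 59/43, sense flips to −
mesh 2 [66T→96T]: |ω|/ω_in = (59/43)×66/96 = 649/688, sense flips to +
mesh 3 [43T→43T]: |ω|/ω_in = (649/688)×43/43 = 649/688, sense flips to −
mesh 4 [43T→86T]: |ω|/ω_in = (649/688)×43/86 = 649/1376, sense flips to +
mesh 5 [57T→32T]: |ω|/ω_in = (649/1376)×57/32 = 36993/44032, sense flips to −
mesh 6 [31T→68T]: |ω|/ω_in = (36993/44032)×31/68 = 1146783/2994176, sense flips to +
signed output speed (× input speed) = 1146783/2994176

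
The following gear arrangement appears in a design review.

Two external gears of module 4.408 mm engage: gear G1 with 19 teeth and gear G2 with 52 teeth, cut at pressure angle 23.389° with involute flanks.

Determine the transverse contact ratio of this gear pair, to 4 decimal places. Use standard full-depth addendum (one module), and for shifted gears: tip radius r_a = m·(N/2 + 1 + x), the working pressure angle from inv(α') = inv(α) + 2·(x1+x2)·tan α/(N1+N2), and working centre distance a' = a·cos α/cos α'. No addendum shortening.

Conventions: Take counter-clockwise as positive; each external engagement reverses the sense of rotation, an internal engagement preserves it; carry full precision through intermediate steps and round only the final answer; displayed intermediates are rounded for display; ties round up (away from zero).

1.5218

class = single-mesh tooth geometry [involute pair 19T × 52T, m = 4.408]
base radii: r_b1 = 38.435085, r_b2 = 105.190759
tip radii: r_a1 = 46.284000, r_a2 = 119.016000
no profile shift: α' = α, a' = a
action lengths: √(r_a1²−r_b1²) = 25.786681, √(r_a2²−r_b2²) = 55.675062
base pitch p_b = π·m·cos α = 12.710251
CR = (25.786681 + 55.675062 − 156.484000·sin 23.38900°)/12.710251 = 1.521766
contact ratio ≈ 1.5218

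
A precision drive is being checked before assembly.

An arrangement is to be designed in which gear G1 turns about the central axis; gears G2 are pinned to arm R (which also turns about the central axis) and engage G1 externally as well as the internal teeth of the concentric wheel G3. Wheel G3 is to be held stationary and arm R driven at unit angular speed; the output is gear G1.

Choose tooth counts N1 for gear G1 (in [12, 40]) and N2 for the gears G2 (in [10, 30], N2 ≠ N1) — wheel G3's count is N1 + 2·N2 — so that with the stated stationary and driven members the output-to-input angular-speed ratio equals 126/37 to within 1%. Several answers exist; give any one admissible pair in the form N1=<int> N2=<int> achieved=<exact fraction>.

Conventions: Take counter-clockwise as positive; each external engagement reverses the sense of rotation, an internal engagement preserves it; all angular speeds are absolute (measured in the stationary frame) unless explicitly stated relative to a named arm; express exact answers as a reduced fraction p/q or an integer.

planetary set to be sized for 126/37 (Willis relation)
Willis with ω_ring = 0: ω_sun/ω_arm = (N1+N3)/N1; set equal to 126/37  ⇒  N3/N1 = 126/37 − 1 = 89/37
N3 = N1 + 2·N2  ⇒  N2/N1 = (N3/N1 − 1)/2 = (89/37 − 1)/2 = 26/37
smallest multiple with N1 ≥ 12 and N2 ≥ 10: k = 1  ⇒  N1 = 1·37 = 37, N2 = 1·26 = 26 (N1 ≤ 40, N2 ≤ 30, N2 ≠ N1 ✓), N3 = 37 + 2·26 = 89
check: (N1+N3)/N1 with N1 = 37, N3 = 89 gives 126/37; |achieved − target| = 0 ≤ 63/1850 ✓

N1=37 N2=26 achieved=126/37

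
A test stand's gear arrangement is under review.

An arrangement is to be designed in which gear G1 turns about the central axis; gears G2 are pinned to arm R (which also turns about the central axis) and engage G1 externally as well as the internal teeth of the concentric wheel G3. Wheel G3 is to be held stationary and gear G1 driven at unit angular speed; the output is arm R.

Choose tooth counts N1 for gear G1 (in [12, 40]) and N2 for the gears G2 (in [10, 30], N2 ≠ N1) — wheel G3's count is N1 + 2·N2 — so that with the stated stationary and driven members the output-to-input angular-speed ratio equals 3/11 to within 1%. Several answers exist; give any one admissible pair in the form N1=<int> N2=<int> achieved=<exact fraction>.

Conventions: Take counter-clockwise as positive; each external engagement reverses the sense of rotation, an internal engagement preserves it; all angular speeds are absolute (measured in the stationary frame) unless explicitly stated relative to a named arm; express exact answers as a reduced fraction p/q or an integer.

N1=12 N2=10 achieved=3/11

class = planetary set [ratio 3/11 wanted; Willis about the carrier]
Willis with ω_ring = 0: ω_arm/ω_sun = N1/(N1+N3); set equal to 3/11  ⇒  N3/N1 = 1/(3/11) − 1 = 8/3
N3 = N1 + 2·N2  ⇒  N2/N1 = (N3/N1 − 1)/2 = (8/3 − 1)/2 = 5/6
smallest multiple with N1 ≥ 12 and N2 ≥ 10: k = 2  ⇒  N1 = 2·6 = 12, N2 = 2·5 = 10 (N1 ≤ 40, N2 ≤ 30, N2 ≠ N1 ✓), N3 = 12 + 2·10 = 32
check: N1/(N1+N3) with N1 = 12, N3 = 32 gives 3/11; |achieved − target| = 0 ≤ 3/1100 ✓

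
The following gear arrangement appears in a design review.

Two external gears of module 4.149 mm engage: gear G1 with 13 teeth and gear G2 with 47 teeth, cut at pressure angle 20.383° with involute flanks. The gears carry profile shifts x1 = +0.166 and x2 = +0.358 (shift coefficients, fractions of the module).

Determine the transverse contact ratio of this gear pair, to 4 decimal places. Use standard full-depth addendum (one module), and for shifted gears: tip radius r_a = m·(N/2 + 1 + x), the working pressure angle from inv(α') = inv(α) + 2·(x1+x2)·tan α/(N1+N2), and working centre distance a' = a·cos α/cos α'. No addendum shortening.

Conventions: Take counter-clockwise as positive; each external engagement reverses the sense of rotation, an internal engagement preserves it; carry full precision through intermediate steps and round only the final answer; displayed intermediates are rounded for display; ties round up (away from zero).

single-mesh involute tooth geometry (13T engaging 47T at module 4.149)
base radii: r_b1 = 25.279877, r_b2 = 91.396480
tip radii: r_a1 = 31.806234, r_a2 = 103.135842
inv(α') = inv(20.383°) + 2·(+0.166+0.358)·tan α/(13+47) = 0.02229840  ⇒  α' = 22.75847°
a' = a·cos α / cos α' = 124.4700·cos 20.383°/cos 22.75847° = 126.527290
action lengths: √(r_a1²−r_b1²) = 19.301925, √(r_a2²−r_b2²) = 47.787921
base pitch p_b = π·m·cos α = 12.218320
CR = (19.301925 + 47.787921 − 126.527290·sin 22.75847°)/12.218320 = 1.484911
contact ratio ≈ 1.4849

1.4849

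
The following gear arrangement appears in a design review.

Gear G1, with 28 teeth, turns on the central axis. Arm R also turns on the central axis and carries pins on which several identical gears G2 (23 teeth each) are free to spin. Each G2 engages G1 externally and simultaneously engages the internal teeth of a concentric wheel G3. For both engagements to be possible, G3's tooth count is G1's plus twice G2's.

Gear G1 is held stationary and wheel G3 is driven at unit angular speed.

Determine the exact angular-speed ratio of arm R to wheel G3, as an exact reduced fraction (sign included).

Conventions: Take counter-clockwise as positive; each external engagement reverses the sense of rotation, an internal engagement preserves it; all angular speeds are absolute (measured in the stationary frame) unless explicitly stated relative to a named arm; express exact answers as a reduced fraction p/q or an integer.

planetary set (28T centre, 23T on arm, 74T internal) — Willis relation
ring teeth: 28 + 2·23 = 74
28(ω_sun−ω_arm) = −74(ω_ring−ω_arm),  ω_sun = 0, ω_ring = 1
28(0−ω_arm) = −74(1−ω_arm)  ⇒  102·ω_arm = 74  ⇒  ω_arm = 37/51
ω_out/ω_in = 37/51

37/51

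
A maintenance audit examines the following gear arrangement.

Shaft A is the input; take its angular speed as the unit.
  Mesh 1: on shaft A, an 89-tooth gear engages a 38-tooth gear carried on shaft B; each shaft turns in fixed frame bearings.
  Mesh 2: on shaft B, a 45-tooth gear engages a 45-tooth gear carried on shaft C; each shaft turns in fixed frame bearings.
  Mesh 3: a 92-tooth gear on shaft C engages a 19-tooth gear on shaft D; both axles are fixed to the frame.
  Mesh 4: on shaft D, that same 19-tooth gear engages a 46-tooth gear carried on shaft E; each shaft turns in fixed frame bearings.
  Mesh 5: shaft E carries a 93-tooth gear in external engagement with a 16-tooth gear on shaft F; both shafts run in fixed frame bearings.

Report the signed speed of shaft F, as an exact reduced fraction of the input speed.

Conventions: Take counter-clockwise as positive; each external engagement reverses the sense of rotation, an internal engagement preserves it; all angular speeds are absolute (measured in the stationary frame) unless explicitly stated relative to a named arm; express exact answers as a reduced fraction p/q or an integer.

5-mesh fixed-axis compound train (all bearings frame-fixed)
mesh 1 [89T→38T]: |ω|/ω_in = 1×89/38 = 89/38, sense flips to −
mesh 2 [45T→45T]: |ω|/ω_in = (89/38)×45/45 = 89/38, sense flips to +
mesh 3 [92T→19T]: |ω|/ω_in = (89/38)×92/19 = 4094/361, sense flips to −
mesh 4 [19T→46T]: |ω|/ω_in = (4094/361)×19/46 = 89/19, sense flips to +
mesh 5 [93T→16T]: |ω|/ω_in = (89/19)×93/16 = 8277/304, sense flips to −
signed output speed (× input speed) = -8277/304

-8277/304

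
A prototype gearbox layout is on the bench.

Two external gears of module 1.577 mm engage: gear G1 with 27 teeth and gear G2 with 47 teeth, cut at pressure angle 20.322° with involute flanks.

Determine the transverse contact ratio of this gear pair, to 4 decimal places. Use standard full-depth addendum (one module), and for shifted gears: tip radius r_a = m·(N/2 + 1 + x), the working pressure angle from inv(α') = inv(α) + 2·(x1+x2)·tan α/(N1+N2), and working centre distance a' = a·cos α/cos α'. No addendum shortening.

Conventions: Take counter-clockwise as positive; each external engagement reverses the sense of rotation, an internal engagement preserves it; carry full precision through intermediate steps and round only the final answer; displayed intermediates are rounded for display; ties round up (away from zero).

1.6719

recognized (one external pair, fixed centres): single-mesh tooth geometry, m = 1.577, N1 = 27, N2 = 47
base radii: r_b1 = 19.964349, r_b2 = 34.752756
tip radii: r_a1 = 22.866500, r_a2 = 38.636500
no profile shift: α' = α, a' = a
action lengths: √(r_a1²−r_b1²) = 11.149062, √(r_a2²−r_b2²) = 16.882687
base pitch p_b = π·m·cos α = 4.645915
CR = (11.149062 + 16.882687 − 58.349000·sin 20.32200°)/4.645915 = 1.671875
contact ratio ≈ 1.6719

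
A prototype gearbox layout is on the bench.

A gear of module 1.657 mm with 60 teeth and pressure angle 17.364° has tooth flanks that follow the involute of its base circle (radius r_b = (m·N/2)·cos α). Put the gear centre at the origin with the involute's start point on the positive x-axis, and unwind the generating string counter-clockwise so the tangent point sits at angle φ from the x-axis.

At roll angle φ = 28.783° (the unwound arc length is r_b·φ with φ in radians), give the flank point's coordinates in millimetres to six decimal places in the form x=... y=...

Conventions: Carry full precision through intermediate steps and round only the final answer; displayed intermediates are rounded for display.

x=53.058826 y=1.954817

topology: single-mesh involute geometry — m = 1.657, N = 60
pitch radius r_p = m·N/2 = 1.657·60/2 = 49.710000
base radius r_b = r_p·cos α = 49.710000·cos 17.364° = 47.444618
roll angle φ = 28.783° = 0.50235812 rad
x = r_b·(cos φ + φ·sin φ) = 53.058826
y = r_b·(sin φ − φ·cos φ) = 1.954817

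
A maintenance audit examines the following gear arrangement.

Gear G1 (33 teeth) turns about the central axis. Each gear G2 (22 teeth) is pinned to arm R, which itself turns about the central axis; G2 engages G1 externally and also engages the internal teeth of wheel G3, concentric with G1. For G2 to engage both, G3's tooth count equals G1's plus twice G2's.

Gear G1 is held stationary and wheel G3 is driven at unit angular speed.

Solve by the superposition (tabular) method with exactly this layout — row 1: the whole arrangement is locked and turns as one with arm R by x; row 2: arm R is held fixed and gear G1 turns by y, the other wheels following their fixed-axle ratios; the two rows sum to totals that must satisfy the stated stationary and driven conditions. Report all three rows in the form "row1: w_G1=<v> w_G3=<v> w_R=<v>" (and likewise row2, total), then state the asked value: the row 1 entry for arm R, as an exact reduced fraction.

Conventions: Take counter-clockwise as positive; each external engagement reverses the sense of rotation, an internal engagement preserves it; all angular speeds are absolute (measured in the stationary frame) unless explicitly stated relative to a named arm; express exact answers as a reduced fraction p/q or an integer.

topology: planetary set — G1 33T / G2 22T / G3 77T, arm = carrier (Willis)
row 1 — lock + rotate with arm: ω_sun = ω_ring = ω_arm = x
row 2: sun turns y, ring = −(33/77)·y, arm 0
boundary: total ω_sun = x + y = 0 and total ω_ring = x − (33/77)·y = 1  ⇒  y = -7/10, x = 7/10
row 2 ring = −(33/77)·(-7/10) = 3/10
totals (row 1 + row 2): sun 7/10 + (-7/10) = 0, ring 7/10 + 3/10 = 1, arm 7/10 + 0 = 7/10
asked cell (row1, arm) = 7/10

row1: w_G1=7/10 w_G3=7/10 w_R=7/10
row2: w_G1=-7/10 w_G3=3/10 w_R=0
total: w_G1=0 w_G3=1 w_R=7/10
asked value: 7/10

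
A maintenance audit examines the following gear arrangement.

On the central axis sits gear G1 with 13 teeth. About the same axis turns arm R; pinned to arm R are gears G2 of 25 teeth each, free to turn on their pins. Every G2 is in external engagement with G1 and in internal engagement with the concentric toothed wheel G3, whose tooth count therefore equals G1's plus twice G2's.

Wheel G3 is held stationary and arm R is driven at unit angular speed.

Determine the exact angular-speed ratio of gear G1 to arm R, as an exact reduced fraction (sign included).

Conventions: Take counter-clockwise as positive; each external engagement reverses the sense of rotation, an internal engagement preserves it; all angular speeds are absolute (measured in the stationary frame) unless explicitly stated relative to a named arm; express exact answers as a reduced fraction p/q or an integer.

76/13

topology: planetary set — G1 13T / G2 25T / G3 63T, arm = carrier (Willis)
ring teeth: 13 + 2·25 = 63
13(ω_sun−ω_arm) = −63(ω_ring−ω_arm),  ω_ring = 0, ω_arm = 1
ω_sun = 1 − (63/13)(0−1) = 76/13
ω_out/ω_in = 76/13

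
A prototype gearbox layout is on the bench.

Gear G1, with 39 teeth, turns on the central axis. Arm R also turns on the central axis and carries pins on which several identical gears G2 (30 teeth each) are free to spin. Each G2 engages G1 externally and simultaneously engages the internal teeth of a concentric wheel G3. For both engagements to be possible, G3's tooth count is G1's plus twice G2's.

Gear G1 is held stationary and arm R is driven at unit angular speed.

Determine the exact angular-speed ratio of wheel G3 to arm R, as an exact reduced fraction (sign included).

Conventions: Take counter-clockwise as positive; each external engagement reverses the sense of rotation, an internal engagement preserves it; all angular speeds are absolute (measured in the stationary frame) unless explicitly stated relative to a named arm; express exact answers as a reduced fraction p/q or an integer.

46/33

planetary set (39T centre, 30T on arm, 99T internal) — Willis relation
ring teeth: 39 + 2·30 = 99
39(ω_sun−ω_arm) = −99(ω_ring−ω_arm),  ω_sun = 0, ω_arm = 1
ω_ring = 1 − (39/99)(0−1) = 46/33
ω_out/ω_in = 46/33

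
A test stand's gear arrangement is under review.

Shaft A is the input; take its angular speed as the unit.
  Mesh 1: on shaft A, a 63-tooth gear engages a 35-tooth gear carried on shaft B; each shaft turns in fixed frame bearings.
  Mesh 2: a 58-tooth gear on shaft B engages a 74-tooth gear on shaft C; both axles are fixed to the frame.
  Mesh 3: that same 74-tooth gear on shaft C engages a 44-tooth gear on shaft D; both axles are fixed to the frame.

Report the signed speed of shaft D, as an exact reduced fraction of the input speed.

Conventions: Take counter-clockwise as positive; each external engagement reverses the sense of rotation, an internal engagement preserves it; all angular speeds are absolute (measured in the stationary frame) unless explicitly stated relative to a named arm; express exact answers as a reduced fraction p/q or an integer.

-261/110

3-mesh fixed-axis compound train (all bearings frame-fixed)
mesh 1 [63T→35T]: |ω|/ω_in = 1×63/35 = 9/5, sense flips to −
mesh 2 [58T→74T]: |ω|/ω_in = (9/5)×58/74 = 261/185, sense flips to +
mesh 3 [74T→44T]: |ω|/ω_in = (261/185)×74/44 = 261/110, sense flips to −
signed output speed (× input speed) = -261/110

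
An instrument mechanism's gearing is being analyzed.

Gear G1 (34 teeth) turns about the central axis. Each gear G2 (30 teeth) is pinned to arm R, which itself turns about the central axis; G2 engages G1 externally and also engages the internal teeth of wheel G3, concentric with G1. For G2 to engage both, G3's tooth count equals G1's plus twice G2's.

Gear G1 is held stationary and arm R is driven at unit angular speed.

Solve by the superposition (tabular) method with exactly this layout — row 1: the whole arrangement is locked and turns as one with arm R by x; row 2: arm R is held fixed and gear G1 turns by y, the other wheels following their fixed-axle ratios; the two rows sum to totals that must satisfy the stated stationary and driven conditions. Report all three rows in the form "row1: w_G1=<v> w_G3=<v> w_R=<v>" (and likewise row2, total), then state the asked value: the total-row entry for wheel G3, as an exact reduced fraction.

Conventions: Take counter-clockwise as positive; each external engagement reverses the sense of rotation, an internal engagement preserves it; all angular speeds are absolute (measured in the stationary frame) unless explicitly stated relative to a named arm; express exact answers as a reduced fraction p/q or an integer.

row1: w_G1=1 w_G3=1 w_R=1
row2: w_G1=-1 w_G3=17/47 w_R=0
total: w_G1=0 w_G3=64/47 w_R=1
asked value: 64/47

class = planetary set [G3 = 34+2·30 = 94; Willis about the carrier]
row 1 — lock + rotate with arm: ω_sun = ω_ring = ω_arm = x
row 2: sun turns y, ring = −(34/94)·y, arm 0
boundary: total ω_sun = x + y = 0 and total ω_arm = x = 1  ⇒  y = -1, x = 1
row 2 ring = −(34/94)·(-1) = 17/47
totals (row 1 + row 2): sun 1 + (-1) = 0, ring 1 + 17/47 = 64/47, arm 1 + 0 = 1
asked cell (total, ring) = 64/47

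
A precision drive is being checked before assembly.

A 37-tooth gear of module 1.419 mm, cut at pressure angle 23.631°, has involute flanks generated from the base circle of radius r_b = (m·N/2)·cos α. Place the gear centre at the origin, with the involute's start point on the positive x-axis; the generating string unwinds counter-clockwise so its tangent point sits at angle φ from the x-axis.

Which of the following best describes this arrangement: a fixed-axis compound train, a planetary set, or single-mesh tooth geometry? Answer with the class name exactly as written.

single-mesh tooth geometry

single-mesh involute tooth geometry (37T wheel at module 1.419)
classification: single-mesh tooth geometry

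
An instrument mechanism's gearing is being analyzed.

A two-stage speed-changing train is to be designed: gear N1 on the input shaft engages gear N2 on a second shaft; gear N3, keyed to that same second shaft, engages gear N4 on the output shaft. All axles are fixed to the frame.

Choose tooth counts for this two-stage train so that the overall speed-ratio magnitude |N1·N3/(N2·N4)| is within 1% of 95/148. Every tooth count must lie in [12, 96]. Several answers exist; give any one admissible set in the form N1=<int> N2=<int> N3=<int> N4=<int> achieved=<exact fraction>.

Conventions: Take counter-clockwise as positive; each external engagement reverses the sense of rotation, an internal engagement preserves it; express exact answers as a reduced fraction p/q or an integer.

class = fixed-axis compound train [2-stage, 95/148 wanted]
target = 95/148 in lowest terms: an exact hit needs N1·N3 = k·95 and N2·N4 = k·148 for one integer k, every count in [12, 96]; additionally prefer no 1:1 stage (N1 ≠ N2, N3 ≠ N4)
k = 1…2: no 1:1-free in-range split of k·95 and k·148 into factor pairs; take k = 3
k = 3: N1·N3 = 285 = 15·19, N2·N4 = 444 = 12·37
achieved = 15·19/(12·37) = 95/148; |achieved − target| = 0 ≤ 19/2960 ✓

N1=15 N2=12 N3=19 N4=37 achieved=95/148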